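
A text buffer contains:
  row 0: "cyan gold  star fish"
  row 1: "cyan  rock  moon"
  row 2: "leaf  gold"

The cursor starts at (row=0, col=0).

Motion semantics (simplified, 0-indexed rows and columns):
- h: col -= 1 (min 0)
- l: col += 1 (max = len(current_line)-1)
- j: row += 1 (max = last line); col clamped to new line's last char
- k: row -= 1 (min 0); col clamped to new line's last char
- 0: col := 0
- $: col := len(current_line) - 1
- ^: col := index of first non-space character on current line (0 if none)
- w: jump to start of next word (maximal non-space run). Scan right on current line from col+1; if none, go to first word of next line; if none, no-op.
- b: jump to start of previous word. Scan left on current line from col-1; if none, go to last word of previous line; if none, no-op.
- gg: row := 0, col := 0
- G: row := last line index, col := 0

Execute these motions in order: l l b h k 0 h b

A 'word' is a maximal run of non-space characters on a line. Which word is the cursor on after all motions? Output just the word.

After 1 (l): row=0 col=1 char='y'
After 2 (l): row=0 col=2 char='a'
After 3 (b): row=0 col=0 char='c'
After 4 (h): row=0 col=0 char='c'
After 5 (k): row=0 col=0 char='c'
After 6 (0): row=0 col=0 char='c'
After 7 (h): row=0 col=0 char='c'
After 8 (b): row=0 col=0 char='c'

Answer: cyan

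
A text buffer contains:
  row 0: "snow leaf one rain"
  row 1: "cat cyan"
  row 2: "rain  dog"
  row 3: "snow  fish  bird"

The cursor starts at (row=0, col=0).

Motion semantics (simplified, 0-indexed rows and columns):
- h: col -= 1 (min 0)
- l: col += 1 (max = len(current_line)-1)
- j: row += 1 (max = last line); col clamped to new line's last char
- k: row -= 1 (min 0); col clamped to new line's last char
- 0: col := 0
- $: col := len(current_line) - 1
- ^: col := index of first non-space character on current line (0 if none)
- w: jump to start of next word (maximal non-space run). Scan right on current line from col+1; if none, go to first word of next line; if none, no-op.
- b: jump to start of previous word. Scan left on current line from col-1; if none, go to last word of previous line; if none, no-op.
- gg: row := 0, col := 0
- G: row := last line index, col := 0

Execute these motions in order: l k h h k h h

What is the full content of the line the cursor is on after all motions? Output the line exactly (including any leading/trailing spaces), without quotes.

After 1 (l): row=0 col=1 char='n'
After 2 (k): row=0 col=1 char='n'
After 3 (h): row=0 col=0 char='s'
After 4 (h): row=0 col=0 char='s'
After 5 (k): row=0 col=0 char='s'
After 6 (h): row=0 col=0 char='s'
After 7 (h): row=0 col=0 char='s'

Answer: snow leaf one rain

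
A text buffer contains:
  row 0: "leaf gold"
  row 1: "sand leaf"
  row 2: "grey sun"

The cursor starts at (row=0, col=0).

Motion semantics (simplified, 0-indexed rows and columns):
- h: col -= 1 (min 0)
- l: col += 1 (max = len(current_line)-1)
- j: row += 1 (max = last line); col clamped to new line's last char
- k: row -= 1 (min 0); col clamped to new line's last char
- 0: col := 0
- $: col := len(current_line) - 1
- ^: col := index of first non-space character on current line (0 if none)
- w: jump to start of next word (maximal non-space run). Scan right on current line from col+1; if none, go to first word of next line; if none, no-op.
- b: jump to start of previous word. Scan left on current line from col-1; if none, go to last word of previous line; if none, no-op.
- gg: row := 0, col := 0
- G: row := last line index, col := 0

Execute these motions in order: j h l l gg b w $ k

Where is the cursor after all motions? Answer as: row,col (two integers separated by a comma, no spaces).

After 1 (j): row=1 col=0 char='s'
After 2 (h): row=1 col=0 char='s'
After 3 (l): row=1 col=1 char='a'
After 4 (l): row=1 col=2 char='n'
After 5 (gg): row=0 col=0 char='l'
After 6 (b): row=0 col=0 char='l'
After 7 (w): row=0 col=5 char='g'
After 8 ($): row=0 col=8 char='d'
After 9 (k): row=0 col=8 char='d'

Answer: 0,8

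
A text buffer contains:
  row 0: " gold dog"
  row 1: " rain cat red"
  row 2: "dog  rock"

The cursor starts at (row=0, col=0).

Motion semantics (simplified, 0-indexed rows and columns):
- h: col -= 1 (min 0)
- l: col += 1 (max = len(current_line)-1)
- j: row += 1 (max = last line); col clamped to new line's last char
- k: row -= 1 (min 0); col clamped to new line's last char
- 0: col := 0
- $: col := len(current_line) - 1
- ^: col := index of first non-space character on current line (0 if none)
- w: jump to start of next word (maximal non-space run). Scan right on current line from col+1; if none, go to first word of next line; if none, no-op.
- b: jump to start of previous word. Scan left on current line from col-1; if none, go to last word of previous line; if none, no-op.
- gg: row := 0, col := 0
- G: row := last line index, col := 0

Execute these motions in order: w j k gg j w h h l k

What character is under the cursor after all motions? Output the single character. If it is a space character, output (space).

Answer: g

Derivation:
After 1 (w): row=0 col=1 char='g'
After 2 (j): row=1 col=1 char='r'
After 3 (k): row=0 col=1 char='g'
After 4 (gg): row=0 col=0 char='_'
After 5 (j): row=1 col=0 char='_'
After 6 (w): row=1 col=1 char='r'
After 7 (h): row=1 col=0 char='_'
After 8 (h): row=1 col=0 char='_'
After 9 (l): row=1 col=1 char='r'
After 10 (k): row=0 col=1 char='g'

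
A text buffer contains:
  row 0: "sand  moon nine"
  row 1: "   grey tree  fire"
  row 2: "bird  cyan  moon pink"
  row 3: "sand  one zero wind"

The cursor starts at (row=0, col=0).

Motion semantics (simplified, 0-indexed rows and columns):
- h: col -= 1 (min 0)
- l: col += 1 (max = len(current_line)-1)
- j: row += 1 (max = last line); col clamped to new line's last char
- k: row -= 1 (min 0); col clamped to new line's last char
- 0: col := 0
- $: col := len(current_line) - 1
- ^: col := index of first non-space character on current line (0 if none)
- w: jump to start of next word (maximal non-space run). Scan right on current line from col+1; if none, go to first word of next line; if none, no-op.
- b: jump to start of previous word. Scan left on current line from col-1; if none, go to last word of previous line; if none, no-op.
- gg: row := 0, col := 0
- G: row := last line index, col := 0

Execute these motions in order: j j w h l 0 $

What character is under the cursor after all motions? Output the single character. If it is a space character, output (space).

Answer: k

Derivation:
After 1 (j): row=1 col=0 char='_'
After 2 (j): row=2 col=0 char='b'
After 3 (w): row=2 col=6 char='c'
After 4 (h): row=2 col=5 char='_'
After 5 (l): row=2 col=6 char='c'
After 6 (0): row=2 col=0 char='b'
After 7 ($): row=2 col=20 char='k'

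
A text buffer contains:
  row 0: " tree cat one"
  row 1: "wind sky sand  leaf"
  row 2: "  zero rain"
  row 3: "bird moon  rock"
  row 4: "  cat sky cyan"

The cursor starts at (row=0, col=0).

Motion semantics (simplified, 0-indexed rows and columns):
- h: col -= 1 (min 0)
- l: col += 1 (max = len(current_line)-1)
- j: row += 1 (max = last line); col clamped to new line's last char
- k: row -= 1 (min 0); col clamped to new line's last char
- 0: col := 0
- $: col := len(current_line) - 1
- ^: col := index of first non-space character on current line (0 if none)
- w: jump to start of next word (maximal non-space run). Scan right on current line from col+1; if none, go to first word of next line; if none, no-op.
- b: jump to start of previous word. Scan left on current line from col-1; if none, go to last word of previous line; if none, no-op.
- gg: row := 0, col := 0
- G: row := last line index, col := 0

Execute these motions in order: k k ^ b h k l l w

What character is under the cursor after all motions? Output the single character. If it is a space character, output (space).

After 1 (k): row=0 col=0 char='_'
After 2 (k): row=0 col=0 char='_'
After 3 (^): row=0 col=1 char='t'
After 4 (b): row=0 col=1 char='t'
After 5 (h): row=0 col=0 char='_'
After 6 (k): row=0 col=0 char='_'
After 7 (l): row=0 col=1 char='t'
After 8 (l): row=0 col=2 char='r'
After 9 (w): row=0 col=6 char='c'

Answer: c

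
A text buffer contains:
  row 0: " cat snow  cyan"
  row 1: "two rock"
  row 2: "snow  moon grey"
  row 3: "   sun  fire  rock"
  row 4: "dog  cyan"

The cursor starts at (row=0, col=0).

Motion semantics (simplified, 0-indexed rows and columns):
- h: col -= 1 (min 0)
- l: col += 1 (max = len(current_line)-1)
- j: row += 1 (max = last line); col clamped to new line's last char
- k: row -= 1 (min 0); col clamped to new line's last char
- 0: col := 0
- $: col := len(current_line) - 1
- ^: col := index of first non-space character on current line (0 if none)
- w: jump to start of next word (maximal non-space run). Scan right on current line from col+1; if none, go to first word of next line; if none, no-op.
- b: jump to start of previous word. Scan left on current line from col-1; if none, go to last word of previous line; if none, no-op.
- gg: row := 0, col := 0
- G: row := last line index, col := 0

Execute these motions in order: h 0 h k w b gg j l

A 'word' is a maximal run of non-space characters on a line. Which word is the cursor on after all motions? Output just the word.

After 1 (h): row=0 col=0 char='_'
After 2 (0): row=0 col=0 char='_'
After 3 (h): row=0 col=0 char='_'
After 4 (k): row=0 col=0 char='_'
After 5 (w): row=0 col=1 char='c'
After 6 (b): row=0 col=1 char='c'
After 7 (gg): row=0 col=0 char='_'
After 8 (j): row=1 col=0 char='t'
After 9 (l): row=1 col=1 char='w'

Answer: two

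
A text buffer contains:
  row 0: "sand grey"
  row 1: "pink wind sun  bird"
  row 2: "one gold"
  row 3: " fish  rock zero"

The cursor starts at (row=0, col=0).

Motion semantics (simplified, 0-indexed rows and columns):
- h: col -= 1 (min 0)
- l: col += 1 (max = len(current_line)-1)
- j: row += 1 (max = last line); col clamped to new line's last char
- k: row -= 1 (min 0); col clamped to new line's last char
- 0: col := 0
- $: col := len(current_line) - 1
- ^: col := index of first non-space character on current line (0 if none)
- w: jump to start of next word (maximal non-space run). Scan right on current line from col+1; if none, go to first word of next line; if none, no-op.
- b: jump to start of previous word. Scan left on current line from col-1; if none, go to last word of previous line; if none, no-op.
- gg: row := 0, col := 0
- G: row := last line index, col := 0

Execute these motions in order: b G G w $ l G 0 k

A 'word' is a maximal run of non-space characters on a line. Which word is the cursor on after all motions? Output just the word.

Answer: one

Derivation:
After 1 (b): row=0 col=0 char='s'
After 2 (G): row=3 col=0 char='_'
After 3 (G): row=3 col=0 char='_'
After 4 (w): row=3 col=1 char='f'
After 5 ($): row=3 col=15 char='o'
After 6 (l): row=3 col=15 char='o'
After 7 (G): row=3 col=0 char='_'
After 8 (0): row=3 col=0 char='_'
After 9 (k): row=2 col=0 char='o'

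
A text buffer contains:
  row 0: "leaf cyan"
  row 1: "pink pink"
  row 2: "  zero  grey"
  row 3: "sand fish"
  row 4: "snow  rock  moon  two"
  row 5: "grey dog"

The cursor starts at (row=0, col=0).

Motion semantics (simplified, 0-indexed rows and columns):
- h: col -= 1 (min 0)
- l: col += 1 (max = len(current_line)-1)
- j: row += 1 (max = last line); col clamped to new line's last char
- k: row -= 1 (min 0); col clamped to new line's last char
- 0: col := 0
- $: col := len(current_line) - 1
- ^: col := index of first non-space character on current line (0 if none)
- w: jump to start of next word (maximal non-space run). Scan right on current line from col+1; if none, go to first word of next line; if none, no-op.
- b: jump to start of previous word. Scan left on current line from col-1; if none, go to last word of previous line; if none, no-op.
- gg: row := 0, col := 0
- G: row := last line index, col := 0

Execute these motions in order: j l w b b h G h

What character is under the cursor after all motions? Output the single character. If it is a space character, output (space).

Answer: g

Derivation:
After 1 (j): row=1 col=0 char='p'
After 2 (l): row=1 col=1 char='i'
After 3 (w): row=1 col=5 char='p'
After 4 (b): row=1 col=0 char='p'
After 5 (b): row=0 col=5 char='c'
After 6 (h): row=0 col=4 char='_'
After 7 (G): row=5 col=0 char='g'
After 8 (h): row=5 col=0 char='g'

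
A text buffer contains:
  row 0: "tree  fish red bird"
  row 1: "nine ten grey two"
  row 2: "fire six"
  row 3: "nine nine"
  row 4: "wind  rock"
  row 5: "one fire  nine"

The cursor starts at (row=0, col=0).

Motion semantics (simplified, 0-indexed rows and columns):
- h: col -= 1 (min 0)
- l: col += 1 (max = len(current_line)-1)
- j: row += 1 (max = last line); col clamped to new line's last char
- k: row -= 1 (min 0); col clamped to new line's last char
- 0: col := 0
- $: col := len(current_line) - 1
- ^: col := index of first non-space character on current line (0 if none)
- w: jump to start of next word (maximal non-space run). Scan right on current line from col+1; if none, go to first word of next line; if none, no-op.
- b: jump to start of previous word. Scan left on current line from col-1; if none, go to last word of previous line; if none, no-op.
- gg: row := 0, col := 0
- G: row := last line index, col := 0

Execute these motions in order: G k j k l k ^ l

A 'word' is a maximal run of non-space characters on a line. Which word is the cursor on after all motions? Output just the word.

Answer: nine

Derivation:
After 1 (G): row=5 col=0 char='o'
After 2 (k): row=4 col=0 char='w'
After 3 (j): row=5 col=0 char='o'
After 4 (k): row=4 col=0 char='w'
After 5 (l): row=4 col=1 char='i'
After 6 (k): row=3 col=1 char='i'
After 7 (^): row=3 col=0 char='n'
After 8 (l): row=3 col=1 char='i'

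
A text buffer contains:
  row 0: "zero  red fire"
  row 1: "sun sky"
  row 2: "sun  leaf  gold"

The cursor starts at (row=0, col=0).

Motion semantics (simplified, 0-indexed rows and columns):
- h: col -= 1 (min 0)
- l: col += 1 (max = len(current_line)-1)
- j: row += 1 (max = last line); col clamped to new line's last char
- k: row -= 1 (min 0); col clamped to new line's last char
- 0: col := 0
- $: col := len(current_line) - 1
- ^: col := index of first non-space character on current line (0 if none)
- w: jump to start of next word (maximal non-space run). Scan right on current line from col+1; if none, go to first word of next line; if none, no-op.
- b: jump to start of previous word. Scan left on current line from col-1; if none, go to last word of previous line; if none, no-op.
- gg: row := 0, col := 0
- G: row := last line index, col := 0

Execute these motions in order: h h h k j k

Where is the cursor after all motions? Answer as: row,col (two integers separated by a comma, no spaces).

After 1 (h): row=0 col=0 char='z'
After 2 (h): row=0 col=0 char='z'
After 3 (h): row=0 col=0 char='z'
After 4 (k): row=0 col=0 char='z'
After 5 (j): row=1 col=0 char='s'
After 6 (k): row=0 col=0 char='z'

Answer: 0,0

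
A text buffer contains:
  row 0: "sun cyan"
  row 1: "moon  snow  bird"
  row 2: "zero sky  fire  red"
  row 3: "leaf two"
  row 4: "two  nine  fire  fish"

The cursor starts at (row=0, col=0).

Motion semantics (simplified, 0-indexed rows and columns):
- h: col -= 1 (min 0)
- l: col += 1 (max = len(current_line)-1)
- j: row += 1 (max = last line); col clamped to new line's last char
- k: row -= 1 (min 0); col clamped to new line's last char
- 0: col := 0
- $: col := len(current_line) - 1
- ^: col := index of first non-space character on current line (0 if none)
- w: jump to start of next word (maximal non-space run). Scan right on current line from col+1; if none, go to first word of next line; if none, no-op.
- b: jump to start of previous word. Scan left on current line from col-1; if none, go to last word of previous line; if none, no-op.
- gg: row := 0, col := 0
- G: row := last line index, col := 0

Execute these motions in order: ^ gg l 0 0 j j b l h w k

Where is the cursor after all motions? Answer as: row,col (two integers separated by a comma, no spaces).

After 1 (^): row=0 col=0 char='s'
After 2 (gg): row=0 col=0 char='s'
After 3 (l): row=0 col=1 char='u'
After 4 (0): row=0 col=0 char='s'
After 5 (0): row=0 col=0 char='s'
After 6 (j): row=1 col=0 char='m'
After 7 (j): row=2 col=0 char='z'
After 8 (b): row=1 col=12 char='b'
After 9 (l): row=1 col=13 char='i'
After 10 (h): row=1 col=12 char='b'
After 11 (w): row=2 col=0 char='z'
After 12 (k): row=1 col=0 char='m'

Answer: 1,0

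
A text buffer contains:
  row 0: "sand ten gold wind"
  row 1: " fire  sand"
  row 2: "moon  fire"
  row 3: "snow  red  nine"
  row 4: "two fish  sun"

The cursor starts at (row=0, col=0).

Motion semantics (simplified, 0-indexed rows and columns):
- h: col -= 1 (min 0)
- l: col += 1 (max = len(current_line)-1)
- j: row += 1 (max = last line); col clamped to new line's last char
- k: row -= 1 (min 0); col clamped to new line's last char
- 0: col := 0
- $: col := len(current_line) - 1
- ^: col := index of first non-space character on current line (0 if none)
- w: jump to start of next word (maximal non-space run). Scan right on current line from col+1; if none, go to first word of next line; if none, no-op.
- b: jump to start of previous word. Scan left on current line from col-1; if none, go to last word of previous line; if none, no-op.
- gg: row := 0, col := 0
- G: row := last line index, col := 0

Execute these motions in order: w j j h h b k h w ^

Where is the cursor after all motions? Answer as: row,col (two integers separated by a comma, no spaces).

After 1 (w): row=0 col=5 char='t'
After 2 (j): row=1 col=5 char='_'
After 3 (j): row=2 col=5 char='_'
After 4 (h): row=2 col=4 char='_'
After 5 (h): row=2 col=3 char='n'
After 6 (b): row=2 col=0 char='m'
After 7 (k): row=1 col=0 char='_'
After 8 (h): row=1 col=0 char='_'
After 9 (w): row=1 col=1 char='f'
After 10 (^): row=1 col=1 char='f'

Answer: 1,1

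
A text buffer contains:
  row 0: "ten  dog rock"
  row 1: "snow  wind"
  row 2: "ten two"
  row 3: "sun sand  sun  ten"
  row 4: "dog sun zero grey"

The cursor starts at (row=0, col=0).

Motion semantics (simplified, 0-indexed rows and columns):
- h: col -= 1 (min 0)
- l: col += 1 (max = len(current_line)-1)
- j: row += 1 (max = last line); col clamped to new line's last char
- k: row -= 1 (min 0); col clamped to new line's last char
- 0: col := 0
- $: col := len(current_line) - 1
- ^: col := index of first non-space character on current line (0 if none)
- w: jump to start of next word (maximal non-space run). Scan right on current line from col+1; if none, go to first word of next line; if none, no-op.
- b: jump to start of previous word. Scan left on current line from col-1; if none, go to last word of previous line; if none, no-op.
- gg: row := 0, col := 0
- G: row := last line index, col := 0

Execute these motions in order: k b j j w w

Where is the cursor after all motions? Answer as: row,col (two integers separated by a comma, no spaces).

Answer: 3,0

Derivation:
After 1 (k): row=0 col=0 char='t'
After 2 (b): row=0 col=0 char='t'
After 3 (j): row=1 col=0 char='s'
After 4 (j): row=2 col=0 char='t'
After 5 (w): row=2 col=4 char='t'
After 6 (w): row=3 col=0 char='s'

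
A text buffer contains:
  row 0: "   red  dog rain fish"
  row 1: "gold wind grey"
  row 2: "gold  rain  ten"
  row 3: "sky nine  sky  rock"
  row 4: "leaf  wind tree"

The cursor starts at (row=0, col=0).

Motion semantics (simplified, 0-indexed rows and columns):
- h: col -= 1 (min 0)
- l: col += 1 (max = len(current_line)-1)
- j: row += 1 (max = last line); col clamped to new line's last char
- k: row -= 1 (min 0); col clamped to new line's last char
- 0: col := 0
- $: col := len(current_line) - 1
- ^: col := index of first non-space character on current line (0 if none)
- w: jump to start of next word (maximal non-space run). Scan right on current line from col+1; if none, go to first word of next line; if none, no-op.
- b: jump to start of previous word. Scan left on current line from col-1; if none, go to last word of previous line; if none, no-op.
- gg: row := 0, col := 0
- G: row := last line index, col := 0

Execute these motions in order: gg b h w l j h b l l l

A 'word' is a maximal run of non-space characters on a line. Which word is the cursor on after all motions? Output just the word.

After 1 (gg): row=0 col=0 char='_'
After 2 (b): row=0 col=0 char='_'
After 3 (h): row=0 col=0 char='_'
After 4 (w): row=0 col=3 char='r'
After 5 (l): row=0 col=4 char='e'
After 6 (j): row=1 col=4 char='_'
After 7 (h): row=1 col=3 char='d'
After 8 (b): row=1 col=0 char='g'
After 9 (l): row=1 col=1 char='o'
After 10 (l): row=1 col=2 char='l'
After 11 (l): row=1 col=3 char='d'

Answer: gold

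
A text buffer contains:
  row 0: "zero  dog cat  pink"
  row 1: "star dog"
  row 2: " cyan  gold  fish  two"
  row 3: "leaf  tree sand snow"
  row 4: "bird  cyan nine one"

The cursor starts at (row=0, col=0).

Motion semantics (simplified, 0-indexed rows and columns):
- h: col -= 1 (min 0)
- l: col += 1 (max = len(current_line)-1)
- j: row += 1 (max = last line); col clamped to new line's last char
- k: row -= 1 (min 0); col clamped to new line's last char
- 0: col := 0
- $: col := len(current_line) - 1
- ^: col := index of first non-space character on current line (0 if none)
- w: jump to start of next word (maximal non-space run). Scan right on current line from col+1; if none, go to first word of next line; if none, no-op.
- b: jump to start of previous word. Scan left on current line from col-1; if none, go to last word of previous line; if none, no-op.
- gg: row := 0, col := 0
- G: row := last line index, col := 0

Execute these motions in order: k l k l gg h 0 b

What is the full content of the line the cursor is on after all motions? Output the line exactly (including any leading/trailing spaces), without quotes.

After 1 (k): row=0 col=0 char='z'
After 2 (l): row=0 col=1 char='e'
After 3 (k): row=0 col=1 char='e'
After 4 (l): row=0 col=2 char='r'
After 5 (gg): row=0 col=0 char='z'
After 6 (h): row=0 col=0 char='z'
After 7 (0): row=0 col=0 char='z'
After 8 (b): row=0 col=0 char='z'

Answer: zero  dog cat  pink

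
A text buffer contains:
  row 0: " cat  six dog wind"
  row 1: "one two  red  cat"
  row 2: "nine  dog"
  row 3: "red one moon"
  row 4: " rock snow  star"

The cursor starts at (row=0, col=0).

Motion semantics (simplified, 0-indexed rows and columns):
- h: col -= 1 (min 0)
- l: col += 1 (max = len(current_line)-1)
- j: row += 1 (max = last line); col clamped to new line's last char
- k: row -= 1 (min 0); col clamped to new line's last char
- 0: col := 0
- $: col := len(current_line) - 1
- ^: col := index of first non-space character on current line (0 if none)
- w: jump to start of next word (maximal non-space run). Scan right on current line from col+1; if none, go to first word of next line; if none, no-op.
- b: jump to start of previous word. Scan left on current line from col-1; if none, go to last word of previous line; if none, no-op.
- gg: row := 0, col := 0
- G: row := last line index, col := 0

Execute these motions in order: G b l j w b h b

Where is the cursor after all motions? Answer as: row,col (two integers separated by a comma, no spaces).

Answer: 4,1

Derivation:
After 1 (G): row=4 col=0 char='_'
After 2 (b): row=3 col=8 char='m'
After 3 (l): row=3 col=9 char='o'
After 4 (j): row=4 col=9 char='w'
After 5 (w): row=4 col=12 char='s'
After 6 (b): row=4 col=6 char='s'
After 7 (h): row=4 col=5 char='_'
After 8 (b): row=4 col=1 char='r'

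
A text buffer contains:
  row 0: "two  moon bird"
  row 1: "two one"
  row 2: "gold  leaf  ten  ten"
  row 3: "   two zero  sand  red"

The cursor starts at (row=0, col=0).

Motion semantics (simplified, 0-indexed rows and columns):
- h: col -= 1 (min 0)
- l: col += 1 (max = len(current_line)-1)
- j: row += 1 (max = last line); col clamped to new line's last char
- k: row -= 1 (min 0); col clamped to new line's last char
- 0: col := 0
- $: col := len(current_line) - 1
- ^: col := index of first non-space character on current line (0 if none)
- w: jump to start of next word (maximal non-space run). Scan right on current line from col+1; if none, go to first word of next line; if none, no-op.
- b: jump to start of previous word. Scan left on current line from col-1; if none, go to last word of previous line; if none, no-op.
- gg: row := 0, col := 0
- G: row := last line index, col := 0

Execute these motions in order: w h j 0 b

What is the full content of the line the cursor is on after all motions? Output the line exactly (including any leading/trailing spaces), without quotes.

After 1 (w): row=0 col=5 char='m'
After 2 (h): row=0 col=4 char='_'
After 3 (j): row=1 col=4 char='o'
After 4 (0): row=1 col=0 char='t'
After 5 (b): row=0 col=10 char='b'

Answer: two  moon bird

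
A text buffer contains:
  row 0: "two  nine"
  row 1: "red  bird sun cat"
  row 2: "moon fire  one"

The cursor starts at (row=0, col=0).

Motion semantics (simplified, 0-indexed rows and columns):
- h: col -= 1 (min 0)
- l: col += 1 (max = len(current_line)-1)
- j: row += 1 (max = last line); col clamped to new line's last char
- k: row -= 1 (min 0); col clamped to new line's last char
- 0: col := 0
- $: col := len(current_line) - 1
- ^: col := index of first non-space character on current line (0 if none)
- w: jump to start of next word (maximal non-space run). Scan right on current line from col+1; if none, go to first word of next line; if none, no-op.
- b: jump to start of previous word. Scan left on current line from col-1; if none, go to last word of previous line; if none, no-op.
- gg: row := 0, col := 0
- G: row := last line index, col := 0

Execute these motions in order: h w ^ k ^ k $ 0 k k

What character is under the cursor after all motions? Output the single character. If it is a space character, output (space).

Answer: t

Derivation:
After 1 (h): row=0 col=0 char='t'
After 2 (w): row=0 col=5 char='n'
After 3 (^): row=0 col=0 char='t'
After 4 (k): row=0 col=0 char='t'
After 5 (^): row=0 col=0 char='t'
After 6 (k): row=0 col=0 char='t'
After 7 ($): row=0 col=8 char='e'
After 8 (0): row=0 col=0 char='t'
After 9 (k): row=0 col=0 char='t'
After 10 (k): row=0 col=0 char='t'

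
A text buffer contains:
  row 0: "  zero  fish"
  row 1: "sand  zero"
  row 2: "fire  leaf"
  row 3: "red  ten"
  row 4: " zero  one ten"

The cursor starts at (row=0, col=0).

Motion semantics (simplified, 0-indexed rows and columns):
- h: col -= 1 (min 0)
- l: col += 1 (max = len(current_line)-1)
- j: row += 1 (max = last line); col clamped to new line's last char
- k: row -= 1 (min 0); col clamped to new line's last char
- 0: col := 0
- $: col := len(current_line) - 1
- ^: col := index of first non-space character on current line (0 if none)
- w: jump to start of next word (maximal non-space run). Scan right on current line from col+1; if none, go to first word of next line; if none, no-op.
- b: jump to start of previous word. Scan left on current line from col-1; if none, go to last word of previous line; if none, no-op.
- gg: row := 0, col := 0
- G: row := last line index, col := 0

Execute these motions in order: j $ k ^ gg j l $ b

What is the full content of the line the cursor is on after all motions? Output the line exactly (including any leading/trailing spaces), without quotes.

Answer: sand  zero

Derivation:
After 1 (j): row=1 col=0 char='s'
After 2 ($): row=1 col=9 char='o'
After 3 (k): row=0 col=9 char='i'
After 4 (^): row=0 col=2 char='z'
After 5 (gg): row=0 col=0 char='_'
After 6 (j): row=1 col=0 char='s'
After 7 (l): row=1 col=1 char='a'
After 8 ($): row=1 col=9 char='o'
After 9 (b): row=1 col=6 char='z'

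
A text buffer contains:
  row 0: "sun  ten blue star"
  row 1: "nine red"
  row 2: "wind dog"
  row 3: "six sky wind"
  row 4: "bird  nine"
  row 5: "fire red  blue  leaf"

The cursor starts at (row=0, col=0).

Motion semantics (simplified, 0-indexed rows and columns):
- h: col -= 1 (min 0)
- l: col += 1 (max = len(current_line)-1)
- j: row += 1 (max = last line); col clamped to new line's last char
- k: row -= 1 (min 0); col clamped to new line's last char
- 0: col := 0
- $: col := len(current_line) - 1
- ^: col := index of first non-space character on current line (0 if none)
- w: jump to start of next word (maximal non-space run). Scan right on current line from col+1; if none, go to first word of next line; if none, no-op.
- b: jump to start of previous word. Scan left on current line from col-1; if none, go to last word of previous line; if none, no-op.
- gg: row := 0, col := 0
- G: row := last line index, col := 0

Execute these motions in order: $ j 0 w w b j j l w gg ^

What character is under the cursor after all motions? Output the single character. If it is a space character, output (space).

After 1 ($): row=0 col=17 char='r'
After 2 (j): row=1 col=7 char='d'
After 3 (0): row=1 col=0 char='n'
After 4 (w): row=1 col=5 char='r'
After 5 (w): row=2 col=0 char='w'
After 6 (b): row=1 col=5 char='r'
After 7 (j): row=2 col=5 char='d'
After 8 (j): row=3 col=5 char='k'
After 9 (l): row=3 col=6 char='y'
After 10 (w): row=3 col=8 char='w'
After 11 (gg): row=0 col=0 char='s'
After 12 (^): row=0 col=0 char='s'

Answer: s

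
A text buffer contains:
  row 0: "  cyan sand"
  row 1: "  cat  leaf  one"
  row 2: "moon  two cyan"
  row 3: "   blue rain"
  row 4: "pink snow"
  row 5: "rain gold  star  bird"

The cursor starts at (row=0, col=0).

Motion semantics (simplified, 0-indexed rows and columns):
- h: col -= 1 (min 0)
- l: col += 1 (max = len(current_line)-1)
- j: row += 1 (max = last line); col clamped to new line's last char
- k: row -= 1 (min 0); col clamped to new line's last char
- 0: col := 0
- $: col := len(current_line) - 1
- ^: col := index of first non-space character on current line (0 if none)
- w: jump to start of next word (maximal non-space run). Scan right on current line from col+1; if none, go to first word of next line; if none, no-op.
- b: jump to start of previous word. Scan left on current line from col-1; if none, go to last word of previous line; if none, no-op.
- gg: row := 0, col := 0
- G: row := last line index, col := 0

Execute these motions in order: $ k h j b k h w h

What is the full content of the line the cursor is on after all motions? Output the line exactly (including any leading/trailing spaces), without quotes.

Answer:   cyan sand

Derivation:
After 1 ($): row=0 col=10 char='d'
After 2 (k): row=0 col=10 char='d'
After 3 (h): row=0 col=9 char='n'
After 4 (j): row=1 col=9 char='a'
After 5 (b): row=1 col=7 char='l'
After 6 (k): row=0 col=7 char='s'
After 7 (h): row=0 col=6 char='_'
After 8 (w): row=0 col=7 char='s'
After 9 (h): row=0 col=6 char='_'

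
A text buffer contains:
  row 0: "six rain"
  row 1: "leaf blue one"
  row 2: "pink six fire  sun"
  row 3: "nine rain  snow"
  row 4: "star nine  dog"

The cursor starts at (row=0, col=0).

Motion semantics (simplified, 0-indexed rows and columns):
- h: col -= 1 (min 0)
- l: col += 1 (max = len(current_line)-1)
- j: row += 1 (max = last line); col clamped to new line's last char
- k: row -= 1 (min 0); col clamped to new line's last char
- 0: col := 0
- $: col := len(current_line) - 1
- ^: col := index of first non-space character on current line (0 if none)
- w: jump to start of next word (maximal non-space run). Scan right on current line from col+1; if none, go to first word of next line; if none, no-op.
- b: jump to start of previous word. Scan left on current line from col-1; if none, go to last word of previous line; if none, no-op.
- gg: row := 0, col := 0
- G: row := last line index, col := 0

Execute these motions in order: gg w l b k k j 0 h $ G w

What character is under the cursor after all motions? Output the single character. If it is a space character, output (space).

After 1 (gg): row=0 col=0 char='s'
After 2 (w): row=0 col=4 char='r'
After 3 (l): row=0 col=5 char='a'
After 4 (b): row=0 col=4 char='r'
After 5 (k): row=0 col=4 char='r'
After 6 (k): row=0 col=4 char='r'
After 7 (j): row=1 col=4 char='_'
After 8 (0): row=1 col=0 char='l'
After 9 (h): row=1 col=0 char='l'
After 10 ($): row=1 col=12 char='e'
After 11 (G): row=4 col=0 char='s'
After 12 (w): row=4 col=5 char='n'

Answer: n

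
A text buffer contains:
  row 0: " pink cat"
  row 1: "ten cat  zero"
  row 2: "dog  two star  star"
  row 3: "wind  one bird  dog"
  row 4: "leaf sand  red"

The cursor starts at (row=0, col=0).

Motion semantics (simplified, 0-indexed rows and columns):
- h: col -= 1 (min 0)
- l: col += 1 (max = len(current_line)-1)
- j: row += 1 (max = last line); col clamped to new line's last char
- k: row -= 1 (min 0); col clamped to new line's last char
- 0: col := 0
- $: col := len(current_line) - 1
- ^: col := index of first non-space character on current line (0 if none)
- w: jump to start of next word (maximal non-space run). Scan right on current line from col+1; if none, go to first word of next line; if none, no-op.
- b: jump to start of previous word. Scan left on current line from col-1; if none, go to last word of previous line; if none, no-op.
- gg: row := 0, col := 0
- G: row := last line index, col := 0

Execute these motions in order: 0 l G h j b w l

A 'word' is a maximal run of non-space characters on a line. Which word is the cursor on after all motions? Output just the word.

After 1 (0): row=0 col=0 char='_'
After 2 (l): row=0 col=1 char='p'
After 3 (G): row=4 col=0 char='l'
After 4 (h): row=4 col=0 char='l'
After 5 (j): row=4 col=0 char='l'
After 6 (b): row=3 col=16 char='d'
After 7 (w): row=4 col=0 char='l'
After 8 (l): row=4 col=1 char='e'

Answer: leaf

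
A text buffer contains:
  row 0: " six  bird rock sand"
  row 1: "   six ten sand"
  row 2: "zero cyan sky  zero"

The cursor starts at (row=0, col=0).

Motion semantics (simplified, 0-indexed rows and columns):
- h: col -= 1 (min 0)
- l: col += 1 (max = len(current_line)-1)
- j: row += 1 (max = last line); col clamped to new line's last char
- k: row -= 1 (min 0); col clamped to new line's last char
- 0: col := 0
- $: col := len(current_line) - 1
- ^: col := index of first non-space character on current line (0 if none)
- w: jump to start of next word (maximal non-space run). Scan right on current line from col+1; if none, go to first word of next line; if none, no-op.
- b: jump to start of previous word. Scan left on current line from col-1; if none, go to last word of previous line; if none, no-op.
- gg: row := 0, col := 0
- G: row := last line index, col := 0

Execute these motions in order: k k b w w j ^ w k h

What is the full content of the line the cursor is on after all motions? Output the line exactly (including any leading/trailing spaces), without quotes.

Answer:  six  bird rock sand

Derivation:
After 1 (k): row=0 col=0 char='_'
After 2 (k): row=0 col=0 char='_'
After 3 (b): row=0 col=0 char='_'
After 4 (w): row=0 col=1 char='s'
After 5 (w): row=0 col=6 char='b'
After 6 (j): row=1 col=6 char='_'
After 7 (^): row=1 col=3 char='s'
After 8 (w): row=1 col=7 char='t'
After 9 (k): row=0 col=7 char='i'
After 10 (h): row=0 col=6 char='b'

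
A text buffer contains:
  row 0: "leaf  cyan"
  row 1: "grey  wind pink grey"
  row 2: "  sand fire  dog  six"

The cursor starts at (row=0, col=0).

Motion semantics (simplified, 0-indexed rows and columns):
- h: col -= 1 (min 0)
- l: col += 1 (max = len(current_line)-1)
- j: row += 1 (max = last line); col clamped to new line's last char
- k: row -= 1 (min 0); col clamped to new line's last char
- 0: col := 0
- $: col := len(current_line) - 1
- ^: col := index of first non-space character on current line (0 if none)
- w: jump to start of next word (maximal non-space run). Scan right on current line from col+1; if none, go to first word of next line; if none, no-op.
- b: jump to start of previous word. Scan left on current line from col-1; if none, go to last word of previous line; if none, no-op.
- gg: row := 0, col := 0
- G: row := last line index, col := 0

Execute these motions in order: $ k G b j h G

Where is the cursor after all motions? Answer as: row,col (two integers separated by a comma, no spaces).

After 1 ($): row=0 col=9 char='n'
After 2 (k): row=0 col=9 char='n'
After 3 (G): row=2 col=0 char='_'
After 4 (b): row=1 col=16 char='g'
After 5 (j): row=2 col=16 char='_'
After 6 (h): row=2 col=15 char='g'
After 7 (G): row=2 col=0 char='_'

Answer: 2,0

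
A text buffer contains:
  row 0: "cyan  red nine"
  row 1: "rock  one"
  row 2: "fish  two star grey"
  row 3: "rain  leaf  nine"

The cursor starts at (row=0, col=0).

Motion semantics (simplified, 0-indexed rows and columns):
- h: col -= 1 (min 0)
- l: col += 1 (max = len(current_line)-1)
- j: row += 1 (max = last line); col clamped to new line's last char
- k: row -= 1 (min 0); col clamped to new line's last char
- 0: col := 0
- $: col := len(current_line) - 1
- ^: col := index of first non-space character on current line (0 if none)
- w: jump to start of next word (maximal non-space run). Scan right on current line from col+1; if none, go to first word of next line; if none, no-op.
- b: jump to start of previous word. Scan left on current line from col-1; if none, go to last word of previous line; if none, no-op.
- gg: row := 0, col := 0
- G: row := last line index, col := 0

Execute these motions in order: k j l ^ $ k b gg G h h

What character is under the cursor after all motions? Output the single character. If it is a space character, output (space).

After 1 (k): row=0 col=0 char='c'
After 2 (j): row=1 col=0 char='r'
After 3 (l): row=1 col=1 char='o'
After 4 (^): row=1 col=0 char='r'
After 5 ($): row=1 col=8 char='e'
After 6 (k): row=0 col=8 char='d'
After 7 (b): row=0 col=6 char='r'
After 8 (gg): row=0 col=0 char='c'
After 9 (G): row=3 col=0 char='r'
After 10 (h): row=3 col=0 char='r'
After 11 (h): row=3 col=0 char='r'

Answer: r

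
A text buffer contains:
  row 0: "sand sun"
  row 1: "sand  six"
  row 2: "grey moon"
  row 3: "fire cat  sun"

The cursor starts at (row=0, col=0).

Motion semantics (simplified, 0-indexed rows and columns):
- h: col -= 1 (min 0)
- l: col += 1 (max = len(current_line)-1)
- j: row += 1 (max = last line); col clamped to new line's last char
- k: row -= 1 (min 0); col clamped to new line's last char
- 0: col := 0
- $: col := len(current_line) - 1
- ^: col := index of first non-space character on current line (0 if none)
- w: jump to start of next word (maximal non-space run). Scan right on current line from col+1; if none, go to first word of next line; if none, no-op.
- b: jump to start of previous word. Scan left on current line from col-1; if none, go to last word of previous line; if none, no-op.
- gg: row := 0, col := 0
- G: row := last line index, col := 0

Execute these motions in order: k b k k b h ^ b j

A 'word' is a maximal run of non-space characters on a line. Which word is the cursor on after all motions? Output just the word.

After 1 (k): row=0 col=0 char='s'
After 2 (b): row=0 col=0 char='s'
After 3 (k): row=0 col=0 char='s'
After 4 (k): row=0 col=0 char='s'
After 5 (b): row=0 col=0 char='s'
After 6 (h): row=0 col=0 char='s'
After 7 (^): row=0 col=0 char='s'
After 8 (b): row=0 col=0 char='s'
After 9 (j): row=1 col=0 char='s'

Answer: sand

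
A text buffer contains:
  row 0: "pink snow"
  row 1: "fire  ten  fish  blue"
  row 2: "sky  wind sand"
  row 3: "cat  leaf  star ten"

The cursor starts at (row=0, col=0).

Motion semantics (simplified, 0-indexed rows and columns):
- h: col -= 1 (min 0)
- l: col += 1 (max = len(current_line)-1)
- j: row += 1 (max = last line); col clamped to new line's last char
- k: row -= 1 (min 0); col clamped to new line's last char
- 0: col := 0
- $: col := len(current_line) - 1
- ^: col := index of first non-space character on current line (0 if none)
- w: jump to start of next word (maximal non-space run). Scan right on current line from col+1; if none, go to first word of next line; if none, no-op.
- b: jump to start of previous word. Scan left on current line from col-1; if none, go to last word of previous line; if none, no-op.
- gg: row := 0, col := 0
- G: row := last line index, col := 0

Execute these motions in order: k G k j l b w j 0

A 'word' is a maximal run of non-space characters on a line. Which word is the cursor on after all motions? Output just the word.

Answer: cat

Derivation:
After 1 (k): row=0 col=0 char='p'
After 2 (G): row=3 col=0 char='c'
After 3 (k): row=2 col=0 char='s'
After 4 (j): row=3 col=0 char='c'
After 5 (l): row=3 col=1 char='a'
After 6 (b): row=3 col=0 char='c'
After 7 (w): row=3 col=5 char='l'
After 8 (j): row=3 col=5 char='l'
After 9 (0): row=3 col=0 char='c'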